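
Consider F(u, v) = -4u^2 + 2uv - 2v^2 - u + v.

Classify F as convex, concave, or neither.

concave

F is quadratic, so its Hessian is the constant matrix H = [[-8, 2], [2, -4]].
det(H) = 28, tr(H) = -12.
det(H) > 0 and tr(H) < 0, so H is negative definite everywhere: concave.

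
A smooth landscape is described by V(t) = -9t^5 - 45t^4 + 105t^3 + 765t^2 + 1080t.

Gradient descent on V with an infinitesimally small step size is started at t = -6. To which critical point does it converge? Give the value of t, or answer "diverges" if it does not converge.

-4

V'(t) = -45(t - 3)(t + 1)(t + 2)(t + 4), so V'(-6) = -16200.
Gradient descent moves in the -V' direction, i.e. t is increasing.
The nearest critical point in that direction is t = -4, where V'' = 1890 > 0 (a local minimum). The iterate converges there.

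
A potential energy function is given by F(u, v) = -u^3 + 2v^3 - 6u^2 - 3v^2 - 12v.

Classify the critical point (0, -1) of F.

local maximum

The mixed partial ∂²F/∂u∂v is 0, so the Hessian at any point is diag(F_uu, F_vv) = diag(-6(u + 2), 6(2v - 1)).
At (0, -1): H = diag(-12, -18).
Both eigenvalues are negative, so H is negative definite: a local maximum.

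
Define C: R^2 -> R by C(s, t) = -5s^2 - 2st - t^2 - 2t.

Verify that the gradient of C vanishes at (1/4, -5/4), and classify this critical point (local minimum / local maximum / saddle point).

∇C = (-10s - 2t, -2s - 2t - 2); substituting (1/4, -5/4) gives ∇C = (0, 0), so (1/4, -5/4) is indeed a critical point.
The Hessian of C is constant: H = [[-10, -2], [-2, -2]].
det(H) = (-10)·(-2) − (-2)² = 16.
det(H) > 0 and tr(H) = -12 < 0, so H is negative definite and the point is a local maximum.

local maximum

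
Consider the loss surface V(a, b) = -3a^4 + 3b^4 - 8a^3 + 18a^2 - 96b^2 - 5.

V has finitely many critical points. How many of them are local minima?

2

V separates as a function of a plus a function of b, so ∇V=0 decouples.
∂V/∂a = -12a(a - 1)(a + 3) = 0 at a ∈ {-3, 0, 1}; ∂V/∂b = 12b(b - 4)(b + 4) = 0 at b ∈ {-4, 0, 4}.
The Hessian is diagonal: diag(V_aa, V_bb). Second derivatives: V_aa(-3)=-144, V_aa(0)=36, V_aa(1)=-48; V_bb(-4)=384, V_bb(0)=-192, V_bb(4)=384.
Local minima occur where both diagonal entries positive: (0, -4), (0, 4). Count: 2.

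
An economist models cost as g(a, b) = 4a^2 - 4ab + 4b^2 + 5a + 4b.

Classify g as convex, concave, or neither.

convex

g is quadratic, so its Hessian is the constant matrix H = [[8, -4], [-4, 8]].
det(H) = 48, tr(H) = 16.
det(H) > 0 and tr(H) > 0, so H is positive definite everywhere: convex.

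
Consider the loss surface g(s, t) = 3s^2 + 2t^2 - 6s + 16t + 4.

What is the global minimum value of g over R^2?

-31

g(s,t) separates as P(s) + Q(t) + 4, so its minimum is min P + min Q + 4.
P'(s) = 6s - 6 vanishes at s ∈ {1}; Q'(t) = 4(t + 4) vanishes at t ∈ {-4}.
Local minima of P (where P''>0): P(1)=-3. Local minima of Q: Q(-4)=-32.
So the global minimum of g is P(1) + Q(-4) + 4 = -3 − 32 + 4 = -31, attained at (1, -4).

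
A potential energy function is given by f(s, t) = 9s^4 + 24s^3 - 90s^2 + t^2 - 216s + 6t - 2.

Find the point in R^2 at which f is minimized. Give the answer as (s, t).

(2, -3)

f(s,t) separates as P(s) + Q(t) − 2, so its minimum is min P + min Q − 2.
P'(s) = 36(s - 2)(s + 1)(s + 3) vanishes at s ∈ {-3, -1, 2}; Q'(t) = 2(t + 3) vanishes at t ∈ {-3}.
Local minima of P (where P''>0): P(-3)=-81, P(2)=-456. Local minima of Q: Q(-3)=-9.
So the global minimum of f is P(2) + Q(-3) − 2 = -456 − 9 − 2 = -467, attained at (2, -3).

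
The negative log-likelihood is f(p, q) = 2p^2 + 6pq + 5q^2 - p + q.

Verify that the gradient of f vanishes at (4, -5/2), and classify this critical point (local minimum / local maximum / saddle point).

local minimum

∇f = (4p + 6q - 1, 6p + 10q + 1); substituting (4, -5/2) gives ∇f = (0, 0), so (4, -5/2) is indeed a critical point.
The Hessian of f is constant: H = [[4, 6], [6, 10]].
det(H) = 4·10 − 6² = 4.
det(H) > 0 and tr(H) = 14 > 0, so H is positive definite and the point is a local minimum.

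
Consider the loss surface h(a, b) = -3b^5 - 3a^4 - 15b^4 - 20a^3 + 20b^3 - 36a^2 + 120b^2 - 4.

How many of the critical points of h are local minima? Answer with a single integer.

h separates as a function of a plus a function of b, so ∇h=0 decouples.
∂h/∂a = -12a(a + 2)(a + 3) = 0 at a ∈ {-3, -2, 0}; ∂h/∂b = -15b(b - 2)(b + 2)(b + 4) = 0 at b ∈ {-4, -2, 0, 2}.
The Hessian is diagonal: diag(h_aa, h_bb). Second derivatives: h_aa(-3)=-36, h_aa(-2)=24, h_aa(0)=-72; h_bb(-4)=720, h_bb(-2)=-240, h_bb(0)=240, h_bb(2)=-720.
Local minima occur where both diagonal entries positive: (-2, -4), (-2, 0). Count: 2.

2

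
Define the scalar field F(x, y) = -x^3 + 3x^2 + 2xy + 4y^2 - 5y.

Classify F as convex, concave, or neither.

The term -x^3 is cubic, so the Hessian is not constant.
∂²F/∂x² = -6x + 6, which takes both signs as x varies (negative for sufficiently large x). A diagonal entry of the Hessian changing sign means the Hessian is neither positive- nor negative-semidefinite on all of R^2.

neither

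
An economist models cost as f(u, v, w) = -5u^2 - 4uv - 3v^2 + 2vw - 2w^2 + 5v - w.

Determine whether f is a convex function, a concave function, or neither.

concave

f is quadratic, so its Hessian is the constant matrix H = [[-10, -4, 0], [-4, -6, 2], [0, 2, -4]].
Leading principal minors: -10, 44, -136.
Signs alternate −, +, − ⇒ H ≺ 0 ⇒ concave.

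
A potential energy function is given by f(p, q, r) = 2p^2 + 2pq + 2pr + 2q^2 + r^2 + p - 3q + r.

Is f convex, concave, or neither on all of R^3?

f is quadratic, so its Hessian is the constant matrix H = [[4, 2, 2], [2, 4, 0], [2, 0, 2]].
Leading principal minors: 4, 12, 8.
All positive ⇒ H ≻ 0 ⇒ convex.

convex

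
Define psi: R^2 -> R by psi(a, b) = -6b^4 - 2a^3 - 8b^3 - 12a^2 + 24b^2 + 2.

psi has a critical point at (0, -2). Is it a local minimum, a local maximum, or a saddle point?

local maximum

The mixed partial ∂²psi/∂a∂b is 0, so the Hessian at any point is diag(psi_aa, psi_bb) = diag(-12(a + 2), 24(-3b^2 - 2b + 2)).
At (0, -2): H = diag(-24, -144).
Both eigenvalues are negative, so H is negative definite: a local maximum.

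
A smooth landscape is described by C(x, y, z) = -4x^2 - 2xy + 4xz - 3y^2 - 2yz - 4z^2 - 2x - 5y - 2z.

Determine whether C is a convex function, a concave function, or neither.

concave

C is quadratic, so its Hessian is the constant matrix H = [[-8, -2, 4], [-2, -6, -2], [4, -2, -8]].
Leading principal minors: -8, 44, -192.
Signs alternate −, +, − ⇒ H ≺ 0 ⇒ concave.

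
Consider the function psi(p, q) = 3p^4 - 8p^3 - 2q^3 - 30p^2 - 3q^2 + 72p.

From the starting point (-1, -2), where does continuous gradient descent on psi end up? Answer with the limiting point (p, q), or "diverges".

psi is separable, so gradient descent decouples: p follows -∂psi/∂p, q follows -∂psi/∂q.
∂psi/∂p = 12(p - 3)(p - 1)(p + 2); at p=-1 this is 96, so p decreases.
∂psi/∂q = -6q(q + 1); at q=-2 this is -12, so q increases.
p converges to its nearest critical value -2 (a local min of the p-part); q converges to -1. The iterate converges to (-2, -1).

(-2, -1)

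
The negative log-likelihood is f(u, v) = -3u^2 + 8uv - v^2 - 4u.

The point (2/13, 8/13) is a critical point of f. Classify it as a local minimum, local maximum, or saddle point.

saddle point

The Hessian of f is constant: H = [[-6, 8], [8, -2]].
det(H) = (-6)·(-2) − 8² = -52.
Since det(H) < 0, H is indefinite and the critical point is a saddle point.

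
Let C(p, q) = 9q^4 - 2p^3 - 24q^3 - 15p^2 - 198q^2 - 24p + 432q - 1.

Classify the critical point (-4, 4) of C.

The mixed partial ∂²C/∂p∂q is 0, so the Hessian at any point is diag(C_pp, C_qq) = diag(-6(2p + 5), 36(3q^2 - 4q - 11)).
At (-4, 4): H = diag(18, 756).
Both eigenvalues are positive, so H is positive definite: a local minimum.

local minimum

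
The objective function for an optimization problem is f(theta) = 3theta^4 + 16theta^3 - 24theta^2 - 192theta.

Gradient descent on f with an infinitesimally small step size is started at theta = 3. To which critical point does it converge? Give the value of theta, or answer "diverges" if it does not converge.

2

f'(theta) = 12(theta - 2)(theta + 2)(theta + 4), so f'(3) = 420.
Gradient descent moves in the -f' direction, i.e. theta is decreasing.
The nearest critical point in that direction is theta = 2, where f'' = 288 > 0 (a local minimum). The iterate converges there.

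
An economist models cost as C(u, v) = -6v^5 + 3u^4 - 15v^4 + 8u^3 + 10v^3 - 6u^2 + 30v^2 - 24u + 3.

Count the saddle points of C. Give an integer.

C separates as a function of u plus a function of v, so ∇C=0 decouples.
∂C/∂u = 12(u - 1)(u + 1)(u + 2) = 0 at u ∈ {-2, -1, 1}; ∂C/∂v = -30v(v - 1)(v + 1)(v + 2) = 0 at v ∈ {-2, -1, 0, 1}.
The Hessian is diagonal: diag(C_uu, C_vv). Second derivatives: C_uu(-2)=36, C_uu(-1)=-24, C_uu(1)=72; C_vv(-2)=180, C_vv(-1)=-60, C_vv(0)=60, C_vv(1)=-180.
Saddle points occur where the two diagonal entries have opposite signs: (-2, -1), (-2, 1), (-1, -2), (-1, 0), (1, -1), (1, 1). Count: 6.

6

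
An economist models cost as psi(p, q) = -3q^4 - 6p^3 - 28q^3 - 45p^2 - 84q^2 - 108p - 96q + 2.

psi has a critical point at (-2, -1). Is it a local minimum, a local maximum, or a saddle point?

local maximum

The mixed partial ∂²psi/∂p∂q is 0, so the Hessian at any point is diag(psi_pp, psi_qq) = diag(-18(2p + 5), -12(3q^2 + 14q + 14)).
At (-2, -1): H = diag(-18, -36).
Both eigenvalues are negative, so H is negative definite: a local maximum.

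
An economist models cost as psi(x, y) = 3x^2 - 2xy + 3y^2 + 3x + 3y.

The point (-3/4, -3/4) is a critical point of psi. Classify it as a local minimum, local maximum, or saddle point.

The Hessian of psi is constant: H = [[6, -2], [-2, 6]].
det(H) = 6·6 − (-2)² = 32.
det(H) > 0 and tr(H) = 12 > 0, so H is positive definite and the point is a local minimum.

local minimum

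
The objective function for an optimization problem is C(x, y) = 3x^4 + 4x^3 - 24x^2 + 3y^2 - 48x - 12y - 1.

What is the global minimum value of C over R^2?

C(x,y) separates as P(x) + Q(y) − 1, so its minimum is min P + min Q − 1.
P'(x) = 12(x - 2)(x + 1)(x + 2) vanishes at x ∈ {-2, -1, 2}; Q'(y) = 6y - 12 vanishes at y ∈ {2}.
Local minima of P (where P''>0): P(-2)=16, P(2)=-112. Local minima of Q: Q(2)=-12.
So the global minimum of C is P(2) + Q(2) − 1 = -112 − 12 − 1 = -125, attained at (2, 2).

-125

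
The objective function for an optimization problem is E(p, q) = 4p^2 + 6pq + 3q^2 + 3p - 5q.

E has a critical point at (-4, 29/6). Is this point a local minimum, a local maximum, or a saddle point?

local minimum

The Hessian of E is constant: H = [[8, 6], [6, 6]].
det(H) = 8·6 − 6² = 12.
det(H) > 0 and tr(H) = 14 > 0, so H is positive definite and the point is a local minimum.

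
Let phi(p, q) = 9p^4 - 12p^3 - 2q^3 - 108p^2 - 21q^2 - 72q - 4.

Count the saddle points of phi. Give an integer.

3

phi separates as a function of p plus a function of q, so ∇phi=0 decouples.
∂phi/∂p = 36p(p - 3)(p + 2) = 0 at p ∈ {-2, 0, 3}; ∂phi/∂q = -6(q + 3)(q + 4) = 0 at q ∈ {-4, -3}.
The Hessian is diagonal: diag(phi_pp, phi_qq). Second derivatives: phi_pp(-2)=360, phi_pp(0)=-216, phi_pp(3)=540; phi_qq(-4)=6, phi_qq(-3)=-6.
Saddle points occur where the two diagonal entries have opposite signs: (-2, -3), (0, -4), (3, -3). Count: 3.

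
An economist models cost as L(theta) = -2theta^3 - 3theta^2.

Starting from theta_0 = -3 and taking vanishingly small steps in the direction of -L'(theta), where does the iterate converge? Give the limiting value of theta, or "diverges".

-1

L'(theta) = -6theta(theta + 1), so L'(-3) = -36.
Gradient descent moves in the -L' direction, i.e. theta is increasing.
The nearest critical point in that direction is theta = -1, where L'' = 6 > 0 (a local minimum). The iterate converges there.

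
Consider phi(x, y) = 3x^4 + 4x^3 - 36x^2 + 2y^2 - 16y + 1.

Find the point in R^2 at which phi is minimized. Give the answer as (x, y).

(-3, 4)

phi(x,y) separates as P(x) + Q(y) + 1, so its minimum is min P + min Q + 1.
P'(x) = 12x(x - 2)(x + 3) vanishes at x ∈ {-3, 0, 2}; Q'(y) = 4y - 16 vanishes at y ∈ {4}.
Local minima of P (where P''>0): P(-3)=-189, P(2)=-64. Local minima of Q: Q(4)=-32.
So the global minimum of phi is P(-3) + Q(4) + 1 = -189 − 32 + 1 = -220, attained at (-3, 4).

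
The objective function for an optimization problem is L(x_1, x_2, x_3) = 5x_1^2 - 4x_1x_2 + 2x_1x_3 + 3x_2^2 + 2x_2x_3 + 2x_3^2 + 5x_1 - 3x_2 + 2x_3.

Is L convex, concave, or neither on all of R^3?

convex

L is quadratic, so its Hessian is the constant matrix H = [[10, -4, 2], [-4, 6, 2], [2, 2, 4]].
Leading principal minors: 10, 44, 80.
All positive ⇒ H ≻ 0 ⇒ convex.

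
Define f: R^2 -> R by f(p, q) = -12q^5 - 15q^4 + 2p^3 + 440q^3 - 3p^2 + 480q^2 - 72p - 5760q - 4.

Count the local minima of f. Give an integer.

f separates as a function of p plus a function of q, so ∇f=0 decouples.
∂f/∂p = 6(p - 4)(p + 3) = 0 at p ∈ {-3, 4}; ∂f/∂q = -60(q - 4)(q - 2)(q + 3)(q + 4) = 0 at q ∈ {-4, -3, 2, 4}.
The Hessian is diagonal: diag(f_pp, f_qq). Second derivatives: f_pp(-3)=-42, f_pp(4)=42; f_qq(-4)=2880, f_qq(-3)=-2100, f_qq(2)=3600, f_qq(4)=-6720.
Local minima occur where both diagonal entries positive: (4, -4), (4, 2). Count: 2.

2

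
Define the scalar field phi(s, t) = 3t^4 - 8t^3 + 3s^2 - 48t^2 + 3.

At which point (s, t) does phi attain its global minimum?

phi(s,t) separates as P(s) + Q(t) + 3, so its minimum is min P + min Q + 3.
P'(s) = 6s vanishes at s ∈ {0}; Q'(t) = 12t(t - 4)(t + 2) vanishes at t ∈ {-2, 0, 4}.
Local minima of P (where P''>0): P(0)=0. Local minima of Q: Q(-2)=-80, Q(4)=-512.
So the global minimum of phi is P(0) + Q(4) + 3 = 0 − 512 + 3 = -509, attained at (0, 4).

(0, 4)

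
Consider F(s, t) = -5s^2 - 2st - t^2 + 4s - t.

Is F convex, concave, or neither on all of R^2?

F is quadratic, so its Hessian is the constant matrix H = [[-10, -2], [-2, -2]].
det(H) = 16, tr(H) = -12.
det(H) > 0 and tr(H) < 0, so H is negative definite everywhere: concave.

concave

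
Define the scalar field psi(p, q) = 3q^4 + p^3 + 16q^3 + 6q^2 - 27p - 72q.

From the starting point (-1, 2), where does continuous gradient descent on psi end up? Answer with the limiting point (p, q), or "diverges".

(3, 1)

psi is separable, so gradient descent decouples: p follows -∂psi/∂p, q follows -∂psi/∂q.
∂psi/∂p = 3(p - 3)(p + 3); at p=-1 this is -24, so p increases.
∂psi/∂q = 12(q - 1)(q + 2)(q + 3); at q=2 this is 240, so q decreases.
p converges to its nearest critical value 3 (a local min of the p-part); q converges to 1. The iterate converges to (3, 1).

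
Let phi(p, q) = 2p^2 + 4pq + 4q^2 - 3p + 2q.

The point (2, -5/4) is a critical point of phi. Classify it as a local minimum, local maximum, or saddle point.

local minimum

The Hessian of phi is constant: H = [[4, 4], [4, 8]].
det(H) = 4·8 − 4² = 16.
det(H) > 0 and tr(H) = 12 > 0, so H is positive definite and the point is a local minimum.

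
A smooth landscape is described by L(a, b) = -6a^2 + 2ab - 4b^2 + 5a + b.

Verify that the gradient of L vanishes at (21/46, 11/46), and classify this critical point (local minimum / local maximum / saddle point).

∇L = (-12a + 2b + 5, 2a - 8b + 1); substituting (21/46, 11/46) gives ∇L = (0, 0), so (21/46, 11/46) is indeed a critical point.
The Hessian of L is constant: H = [[-12, 2], [2, -8]].
det(H) = (-12)·(-8) − 2² = 92.
det(H) > 0 and tr(H) = -20 < 0, so H is negative definite and the point is a local maximum.

local maximum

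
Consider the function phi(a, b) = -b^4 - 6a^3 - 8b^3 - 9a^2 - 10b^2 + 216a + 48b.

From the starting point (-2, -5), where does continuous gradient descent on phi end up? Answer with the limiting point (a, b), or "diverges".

phi is separable, so gradient descent decouples: a follows -∂phi/∂a, b follows -∂phi/∂b.
∂phi/∂a = -18(a - 3)(a + 4); at a=-2 this is 180, so a decreases.
∂phi/∂b = -4(b - 1)(b + 3)(b + 4); at b=-5 this is 48, so b decreases.
The b-coordinate has no critical point in that direction and runs off to infinity.

diverges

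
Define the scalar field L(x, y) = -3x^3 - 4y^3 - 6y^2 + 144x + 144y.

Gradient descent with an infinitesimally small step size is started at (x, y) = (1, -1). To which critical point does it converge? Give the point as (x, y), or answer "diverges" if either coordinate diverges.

(-4, -4)

L is separable, so gradient descent decouples: x follows -∂L/∂x, y follows -∂L/∂y.
∂L/∂x = -9(x - 4)(x + 4); at x=1 this is 135, so x decreases.
∂L/∂y = -12(y - 3)(y + 4); at y=-1 this is 144, so y decreases.
x converges to its nearest critical value -4 (a local min of the x-part); y converges to -4. The iterate converges to (-4, -4).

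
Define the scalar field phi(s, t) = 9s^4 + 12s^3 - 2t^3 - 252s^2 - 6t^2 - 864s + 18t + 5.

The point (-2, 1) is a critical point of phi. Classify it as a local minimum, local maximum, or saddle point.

local maximum

The mixed partial ∂²phi/∂s∂t is 0, so the Hessian at any point is diag(phi_ss, phi_tt) = diag(36(3s^2 + 2s - 14), -12(t + 1)).
At (-2, 1): H = diag(-216, -24).
Both eigenvalues are negative, so H is negative definite: a local maximum.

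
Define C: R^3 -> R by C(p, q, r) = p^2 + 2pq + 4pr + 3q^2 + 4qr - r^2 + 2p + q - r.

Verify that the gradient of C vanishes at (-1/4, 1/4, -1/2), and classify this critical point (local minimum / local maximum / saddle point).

∇C = (2p + 2q + 4r + 2, 2p + 6q + 4r + 1, 4p + 4q - 2r - 1); substituting (-1/4, 1/4, -1/2) gives ∇C = (0, 0, 0), so (-1/4, 1/4, -1/2) is indeed a critical point.
The Hessian is constant: H = [[2, 2, 4], [2, 6, 4], [4, 4, -2]].
Leading principal minors: Δ₁ = 2, Δ₂ = 8, Δ₃ = -80.
The minors fit neither the all-positive nor the alternating-sign pattern, so H is indefinite: a saddle point.

saddle point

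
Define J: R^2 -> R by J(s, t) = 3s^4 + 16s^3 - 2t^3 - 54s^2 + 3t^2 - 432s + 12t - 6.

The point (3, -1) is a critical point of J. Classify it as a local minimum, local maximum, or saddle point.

local minimum

The mixed partial ∂²J/∂s∂t is 0, so the Hessian at any point is diag(J_ss, J_tt) = diag(12(3s^2 + 8s - 9), 6(-2t + 1)).
At (3, -1): H = diag(504, 18).
Both eigenvalues are positive, so H is positive definite: a local minimum.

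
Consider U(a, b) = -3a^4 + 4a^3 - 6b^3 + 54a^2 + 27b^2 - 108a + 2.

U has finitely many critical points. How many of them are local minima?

1

U separates as a function of a plus a function of b, so ∇U=0 decouples.
∂U/∂a = -12(a - 3)(a - 1)(a + 3) = 0 at a ∈ {-3, 1, 3}; ∂U/∂b = -18b(b - 3) = 0 at b ∈ {0, 3}.
The Hessian is diagonal: diag(U_aa, U_bb). Second derivatives: U_aa(-3)=-288, U_aa(1)=96, U_aa(3)=-144; U_bb(0)=54, U_bb(3)=-54.
Local minima occur where both diagonal entries positive: (1, 0). Count: 1.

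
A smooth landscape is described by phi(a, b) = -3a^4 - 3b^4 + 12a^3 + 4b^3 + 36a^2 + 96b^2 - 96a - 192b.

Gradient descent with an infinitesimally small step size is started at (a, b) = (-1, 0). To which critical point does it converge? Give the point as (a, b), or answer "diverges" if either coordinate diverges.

phi is separable, so gradient descent decouples: a follows -∂phi/∂a, b follows -∂phi/∂b.
∂phi/∂a = -12(a - 4)(a - 1)(a + 2); at a=-1 this is -120, so a increases.
∂phi/∂b = -12(b - 4)(b - 1)(b + 4); at b=0 this is -192, so b increases.
a converges to its nearest critical value 1 (a local min of the a-part); b converges to 1. The iterate converges to (1, 1).

(1, 1)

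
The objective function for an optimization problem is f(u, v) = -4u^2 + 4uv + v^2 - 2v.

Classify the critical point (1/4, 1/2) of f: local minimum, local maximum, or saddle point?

saddle point

The Hessian of f is constant: H = [[-8, 4], [4, 2]].
det(H) = (-8)·2 − 4² = -32.
Since det(H) < 0, H is indefinite and the critical point is a saddle point.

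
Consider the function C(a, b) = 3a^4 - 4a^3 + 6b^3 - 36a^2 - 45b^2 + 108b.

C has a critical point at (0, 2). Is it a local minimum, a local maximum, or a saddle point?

local maximum

The mixed partial ∂²C/∂a∂b is 0, so the Hessian at any point is diag(C_aa, C_bb) = diag(12(3a^2 - 2a - 6), 18(2b - 5)).
At (0, 2): H = diag(-72, -18).
Both eigenvalues are negative, so H is negative definite: a local maximum.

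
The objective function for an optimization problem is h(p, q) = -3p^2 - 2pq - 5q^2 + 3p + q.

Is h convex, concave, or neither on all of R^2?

h is quadratic, so its Hessian is the constant matrix H = [[-6, -2], [-2, -10]].
det(H) = 56, tr(H) = -16.
det(H) > 0 and tr(H) < 0, so H is negative definite everywhere: concave.

concave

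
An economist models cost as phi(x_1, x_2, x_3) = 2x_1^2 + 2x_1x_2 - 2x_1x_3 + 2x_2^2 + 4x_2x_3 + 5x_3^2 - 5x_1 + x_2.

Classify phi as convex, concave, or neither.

convex

phi is quadratic, so its Hessian is the constant matrix H = [[4, 2, -2], [2, 4, 4], [-2, 4, 10]].
Leading principal minors: 4, 12, 8.
All positive ⇒ H ≻ 0 ⇒ convex.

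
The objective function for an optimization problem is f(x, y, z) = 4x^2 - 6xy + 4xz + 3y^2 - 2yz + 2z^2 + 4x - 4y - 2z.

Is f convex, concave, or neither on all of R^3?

convex

f is quadratic, so its Hessian is the constant matrix H = [[8, -6, 4], [-6, 6, -2], [4, -2, 4]].
Leading principal minors: 8, 12, 16.
All positive ⇒ H ≻ 0 ⇒ convex.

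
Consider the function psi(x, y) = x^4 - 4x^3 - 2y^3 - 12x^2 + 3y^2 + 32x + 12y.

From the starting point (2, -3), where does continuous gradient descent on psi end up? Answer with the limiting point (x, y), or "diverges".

psi is separable, so gradient descent decouples: x follows -∂psi/∂x, y follows -∂psi/∂y.
∂psi/∂x = 4(x - 4)(x - 1)(x + 2); at x=2 this is -32, so x increases.
∂psi/∂y = -6(y - 2)(y + 1); at y=-3 this is -60, so y increases.
x converges to its nearest critical value 4 (a local min of the x-part); y converges to -1. The iterate converges to (4, -1).

(4, -1)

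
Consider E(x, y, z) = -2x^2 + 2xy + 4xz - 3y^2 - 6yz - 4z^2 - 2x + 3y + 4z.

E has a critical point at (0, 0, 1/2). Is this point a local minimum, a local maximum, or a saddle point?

The Hessian is constant: H = [[-4, 2, 4], [2, -6, -6], [4, -6, -8]].
Leading principal minors: Δ₁ = -4, Δ₂ = 20, Δ₃ = -16.
The minors alternate sign starting negative (−, +, −), so H is negative definite: a local maximum.

local maximum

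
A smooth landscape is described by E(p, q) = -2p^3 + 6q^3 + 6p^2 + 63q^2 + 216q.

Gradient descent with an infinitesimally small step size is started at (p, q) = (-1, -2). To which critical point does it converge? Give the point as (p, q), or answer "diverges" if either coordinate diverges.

E is separable, so gradient descent decouples: p follows -∂E/∂p, q follows -∂E/∂q.
∂E/∂p = -6p(p - 2); at p=-1 this is -18, so p increases.
∂E/∂q = 18(q + 3)(q + 4); at q=-2 this is 36, so q decreases.
p converges to its nearest critical value 0 (a local min of the p-part); q converges to -3. The iterate converges to (0, -3).

(0, -3)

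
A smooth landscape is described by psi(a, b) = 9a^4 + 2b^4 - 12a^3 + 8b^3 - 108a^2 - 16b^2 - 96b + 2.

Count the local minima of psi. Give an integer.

4

psi separates as a function of a plus a function of b, so ∇psi=0 decouples.
∂psi/∂a = 36a(a - 3)(a + 2) = 0 at a ∈ {-2, 0, 3}; ∂psi/∂b = 8(b - 2)(b + 2)(b + 3) = 0 at b ∈ {-3, -2, 2}.
The Hessian is diagonal: diag(psi_aa, psi_bb). Second derivatives: psi_aa(-2)=360, psi_aa(0)=-216, psi_aa(3)=540; psi_bb(-3)=40, psi_bb(-2)=-32, psi_bb(2)=160.
Local minima occur where both diagonal entries positive: (-2, -3), (-2, 2), (3, -3), (3, 2). Count: 4.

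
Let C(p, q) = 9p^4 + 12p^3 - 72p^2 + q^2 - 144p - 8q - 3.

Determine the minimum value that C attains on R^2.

C(p,q) separates as A(p) + B(q) − 3, so its minimum is min A + min B − 3.
A'(p) = 36(p - 2)(p + 1)(p + 2) vanishes at p ∈ {-2, -1, 2}; B'(q) = 2q - 8 vanishes at q ∈ {4}.
Local minima of A (where A''>0): A(-2)=48, A(2)=-336. Local minima of B: B(4)=-16.
So the global minimum of C is A(2) + B(4) − 3 = -336 − 16 − 3 = -355, attained at (2, 4).

-355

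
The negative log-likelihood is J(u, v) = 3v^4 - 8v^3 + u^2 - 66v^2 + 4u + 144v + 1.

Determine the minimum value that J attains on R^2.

-570

J(u,v) separates as P(u) + Q(v) + 1, so its minimum is min P + min Q + 1.
P'(u) = 2u + 4 vanishes at u ∈ {-2}; Q'(v) = 12(v - 4)(v - 1)(v + 3) vanishes at v ∈ {-3, 1, 4}.
Local minima of P (where P''>0): P(-2)=-4. Local minima of Q: Q(-3)=-567, Q(4)=-224.
So the global minimum of J is P(-2) + Q(-3) + 1 = -4 − 567 + 1 = -570, attained at (-2, -3).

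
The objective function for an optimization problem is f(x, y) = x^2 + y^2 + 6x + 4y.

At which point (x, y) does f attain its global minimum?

f(x,y) separates as P(x) + Q(y), so its minimum is min P + min Q.
P'(x) = 2x + 6 vanishes at x ∈ {-3}; Q'(y) = 2y + 4 vanishes at y ∈ {-2}.
Local minima of P (where P''>0): P(-3)=-9. Local minima of Q: Q(-2)=-4.
So the global minimum of f is P(-3) + Q(-2) = -9 − 4 = -13, attained at (-3, -2).

(-3, -2)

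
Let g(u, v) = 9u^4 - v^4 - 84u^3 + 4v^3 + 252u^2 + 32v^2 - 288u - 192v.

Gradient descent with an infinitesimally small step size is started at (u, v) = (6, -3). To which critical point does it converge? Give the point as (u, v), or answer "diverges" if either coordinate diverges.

(4, 3)

g is separable, so gradient descent decouples: u follows -∂g/∂u, v follows -∂g/∂v.
∂g/∂u = 36(u - 4)(u - 2)(u - 1); at u=6 this is 1440, so u decreases.
∂g/∂v = -4(v - 4)(v - 3)(v + 4); at v=-3 this is -168, so v increases.
u converges to its nearest critical value 4 (a local min of the u-part); v converges to 3. The iterate converges to (4, 3).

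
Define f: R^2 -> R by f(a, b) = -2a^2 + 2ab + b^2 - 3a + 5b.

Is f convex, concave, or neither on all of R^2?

neither

f is quadratic, so its Hessian is the constant matrix H = [[-4, 2], [2, 2]].
det(H) = -12, tr(H) = -2.
det(H) < 0, so H is indefinite: neither convex nor concave.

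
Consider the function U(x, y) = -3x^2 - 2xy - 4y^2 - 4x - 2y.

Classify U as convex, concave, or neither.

concave

U is quadratic, so its Hessian is the constant matrix H = [[-6, -2], [-2, -8]].
det(H) = 44, tr(H) = -14.
det(H) > 0 and tr(H) < 0, so H is negative definite everywhere: concave.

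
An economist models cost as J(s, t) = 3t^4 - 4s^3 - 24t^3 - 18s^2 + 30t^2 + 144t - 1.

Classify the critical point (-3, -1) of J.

The mixed partial ∂²J/∂s∂t is 0, so the Hessian at any point is diag(J_ss, J_tt) = diag(-12(2s + 3), 12(3t^2 - 12t + 5)).
At (-3, -1): H = diag(36, 240).
Both eigenvalues are positive, so H is positive definite: a local minimum.

local minimum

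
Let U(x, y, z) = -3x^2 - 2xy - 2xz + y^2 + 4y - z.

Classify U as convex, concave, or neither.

neither

U is quadratic, so its Hessian is the constant matrix H = [[-6, -2, -2], [-2, 2, 0], [-2, 0, 0]].
Leading principal minors: -6, -16, -8.
Neither pattern holds ⇒ H is indefinite ⇒ neither convex nor concave.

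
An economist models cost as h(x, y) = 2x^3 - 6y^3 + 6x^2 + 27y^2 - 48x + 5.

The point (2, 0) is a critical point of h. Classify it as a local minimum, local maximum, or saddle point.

local minimum

The mixed partial ∂²h/∂x∂y is 0, so the Hessian at any point is diag(h_xx, h_yy) = diag(12(x + 1), 18(-2y + 3)).
At (2, 0): H = diag(36, 54).
Both eigenvalues are positive, so H is positive definite: a local minimum.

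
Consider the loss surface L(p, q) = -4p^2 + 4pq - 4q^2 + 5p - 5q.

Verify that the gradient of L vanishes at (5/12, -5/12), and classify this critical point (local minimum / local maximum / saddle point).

∇L = (-8p + 4q + 5, 4p - 8q - 5); substituting (5/12, -5/12) gives ∇L = (0, 0), so (5/12, -5/12) is indeed a critical point.
The Hessian of L is constant: H = [[-8, 4], [4, -8]].
det(H) = (-8)·(-8) − 4² = 48.
det(H) > 0 and tr(H) = -16 < 0, so H is negative definite and the point is a local maximum.

local maximum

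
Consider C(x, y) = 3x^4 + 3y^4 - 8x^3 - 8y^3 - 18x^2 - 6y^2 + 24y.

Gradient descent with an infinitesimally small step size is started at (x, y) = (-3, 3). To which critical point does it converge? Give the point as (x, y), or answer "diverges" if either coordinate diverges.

(-1, 2)

C is separable, so gradient descent decouples: x follows -∂C/∂x, y follows -∂C/∂y.
∂C/∂x = 12x(x - 3)(x + 1); at x=-3 this is -432, so x increases.
∂C/∂y = 12(y - 2)(y - 1)(y + 1); at y=3 this is 96, so y decreases.
x converges to its nearest critical value -1 (a local min of the x-part); y converges to 2. The iterate converges to (-1, 2).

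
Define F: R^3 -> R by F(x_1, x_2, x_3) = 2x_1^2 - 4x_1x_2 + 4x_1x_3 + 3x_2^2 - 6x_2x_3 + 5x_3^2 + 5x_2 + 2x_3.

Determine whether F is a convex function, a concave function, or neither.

F is quadratic, so its Hessian is the constant matrix H = [[4, -4, 4], [-4, 6, -6], [4, -6, 10]].
Leading principal minors: 4, 8, 32.
All positive ⇒ H ≻ 0 ⇒ convex.

convex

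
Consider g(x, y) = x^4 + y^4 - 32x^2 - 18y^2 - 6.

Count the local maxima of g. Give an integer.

1

g separates as a function of x plus a function of y, so ∇g=0 decouples.
∂g/∂x = 4x(x - 4)(x + 4) = 0 at x ∈ {-4, 0, 4}; ∂g/∂y = 4y(y - 3)(y + 3) = 0 at y ∈ {-3, 0, 3}.
The Hessian is diagonal: diag(g_xx, g_yy). Second derivatives: g_xx(-4)=128, g_xx(0)=-64, g_xx(4)=128; g_yy(-3)=72, g_yy(0)=-36, g_yy(3)=72.
Local maxima occur where both diagonal entries negative: (0, 0). Count: 1.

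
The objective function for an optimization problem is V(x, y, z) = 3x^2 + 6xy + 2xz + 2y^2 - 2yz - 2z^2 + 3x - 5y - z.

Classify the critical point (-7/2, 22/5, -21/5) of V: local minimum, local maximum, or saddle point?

The Hessian is constant: H = [[6, 6, 2], [6, 4, -2], [2, -2, -4]].
Leading principal minors: Δ₁ = 6, Δ₂ = -12, Δ₃ = -40.
The minors fit neither the all-positive nor the alternating-sign pattern, so H is indefinite: a saddle point.

saddle point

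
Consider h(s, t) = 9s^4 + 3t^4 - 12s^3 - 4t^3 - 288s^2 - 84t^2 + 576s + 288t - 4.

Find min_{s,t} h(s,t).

-5316

h(s,t) separates as P(s) + Q(t) − 4, so its minimum is min P + min Q − 4.
P'(s) = 36(s - 4)(s - 1)(s + 4) vanishes at s ∈ {-4, 1, 4}; Q'(t) = 12(t - 3)(t - 2)(t + 4) vanishes at t ∈ {-4, 2, 3}.
Local minima of P (where P''>0): P(-4)=-3840, P(4)=-768. Local minima of Q: Q(-4)=-1472, Q(3)=243.
So the global minimum of h is P(-4) + Q(-4) − 4 = -3840 − 1472 − 4 = -5316, attained at (-4, -4).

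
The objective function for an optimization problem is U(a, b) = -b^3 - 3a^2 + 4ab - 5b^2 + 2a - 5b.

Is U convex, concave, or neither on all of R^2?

neither

The term -b^3 is cubic, so the Hessian is not constant.
∂²U/∂b² = -6b - 10, which takes both signs as b varies (negative for sufficiently large b). A diagonal entry of the Hessian changing sign means the Hessian is neither positive- nor negative-semidefinite on all of R^2.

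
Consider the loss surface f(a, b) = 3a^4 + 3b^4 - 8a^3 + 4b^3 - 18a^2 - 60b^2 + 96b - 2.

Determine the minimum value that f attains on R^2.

-969

f(a,b) separates as P(a) + Q(b) − 2, so its minimum is min P + min Q − 2.
P'(a) = 12a(a - 3)(a + 1) vanishes at a ∈ {-1, 0, 3}; Q'(b) = 12(b - 2)(b - 1)(b + 4) vanishes at b ∈ {-4, 1, 2}.
Local minima of P (where P''>0): P(-1)=-7, P(3)=-135. Local minima of Q: Q(-4)=-832, Q(2)=32.
So the global minimum of f is P(3) + Q(-4) − 2 = -135 − 832 − 2 = -969, attained at (3, -4).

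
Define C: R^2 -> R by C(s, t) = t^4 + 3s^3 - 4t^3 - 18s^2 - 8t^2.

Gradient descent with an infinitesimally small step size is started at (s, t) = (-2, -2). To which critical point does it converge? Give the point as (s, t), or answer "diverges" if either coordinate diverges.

diverges

C is separable, so gradient descent decouples: s follows -∂C/∂s, t follows -∂C/∂t.
∂C/∂s = 9s(s - 4); at s=-2 this is 108, so s decreases.
∂C/∂t = 4t(t - 4)(t + 1); at t=-2 this is -48, so t increases.
The s-coordinate has no critical point in that direction and runs off to infinity.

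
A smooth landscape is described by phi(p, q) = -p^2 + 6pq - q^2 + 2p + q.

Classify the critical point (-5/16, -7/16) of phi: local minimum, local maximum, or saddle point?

saddle point

The Hessian of phi is constant: H = [[-2, 6], [6, -2]].
det(H) = (-2)·(-2) − 6² = -32.
Since det(H) < 0, H is indefinite and the critical point is a saddle point.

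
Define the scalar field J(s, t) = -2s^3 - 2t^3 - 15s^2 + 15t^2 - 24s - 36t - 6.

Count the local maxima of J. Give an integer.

1

J separates as a function of s plus a function of t, so ∇J=0 decouples.
∂J/∂s = -6(s + 1)(s + 4) = 0 at s ∈ {-4, -1}; ∂J/∂t = -6(t - 3)(t - 2) = 0 at t ∈ {2, 3}.
The Hessian is diagonal: diag(J_ss, J_tt). Second derivatives: J_ss(-4)=18, J_ss(-1)=-18; J_tt(2)=6, J_tt(3)=-6.
Local maxima occur where both diagonal entries negative: (-1, 3). Count: 1.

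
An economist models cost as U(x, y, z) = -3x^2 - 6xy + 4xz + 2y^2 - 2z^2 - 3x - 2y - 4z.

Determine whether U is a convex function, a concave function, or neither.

U is quadratic, so its Hessian is the constant matrix H = [[-6, -6, 4], [-6, 4, 0], [4, 0, -4]].
Leading principal minors: -6, -60, 176.
Neither pattern holds ⇒ H is indefinite ⇒ neither convex nor concave.

neither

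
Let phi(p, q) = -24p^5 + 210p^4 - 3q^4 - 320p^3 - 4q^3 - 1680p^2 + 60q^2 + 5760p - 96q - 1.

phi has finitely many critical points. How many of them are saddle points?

6

phi separates as a function of p plus a function of q, so ∇phi=0 decouples.
∂phi/∂p = -120(p - 4)(p - 3)(p - 2)(p + 2) = 0 at p ∈ {-2, 2, 3, 4}; ∂phi/∂q = -12(q - 2)(q - 1)(q + 4) = 0 at q ∈ {-4, 1, 2}.
The Hessian is diagonal: diag(phi_pp, phi_qq). Second derivatives: phi_pp(-2)=14400, phi_pp(2)=-960, phi_pp(3)=600, phi_pp(4)=-1440; phi_qq(-4)=-360, phi_qq(1)=60, phi_qq(2)=-72.
Saddle points occur where the two diagonal entries have opposite signs: (-2, -4), (-2, 2), (2, 1), (3, -4), (3, 2), (4, 1). Count: 6.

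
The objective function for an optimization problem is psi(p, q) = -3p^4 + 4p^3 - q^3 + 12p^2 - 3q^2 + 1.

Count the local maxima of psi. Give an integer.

psi separates as a function of p plus a function of q, so ∇psi=0 decouples.
∂psi/∂p = -12p(p - 2)(p + 1) = 0 at p ∈ {-1, 0, 2}; ∂psi/∂q = -3q(q + 2) = 0 at q ∈ {-2, 0}.
The Hessian is diagonal: diag(psi_pp, psi_qq). Second derivatives: psi_pp(-1)=-36, psi_pp(0)=24, psi_pp(2)=-72; psi_qq(-2)=6, psi_qq(0)=-6.
Local maxima occur where both diagonal entries negative: (-1, 0), (2, 0). Count: 2.

2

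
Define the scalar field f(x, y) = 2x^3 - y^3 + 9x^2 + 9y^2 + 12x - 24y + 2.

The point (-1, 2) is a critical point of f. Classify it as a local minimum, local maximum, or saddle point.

The mixed partial ∂²f/∂x∂y is 0, so the Hessian at any point is diag(f_xx, f_yy) = diag(6(2x + 3), 6(-y + 3)).
At (-1, 2): H = diag(6, 6).
Both eigenvalues are positive, so H is positive definite: a local minimum.

local minimum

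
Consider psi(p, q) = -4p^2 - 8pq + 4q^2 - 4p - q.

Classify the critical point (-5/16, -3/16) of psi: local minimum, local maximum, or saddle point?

saddle point

The Hessian of psi is constant: H = [[-8, -8], [-8, 8]].
det(H) = (-8)·8 − (-8)² = -128.
Since det(H) < 0, H is indefinite and the critical point is a saddle point.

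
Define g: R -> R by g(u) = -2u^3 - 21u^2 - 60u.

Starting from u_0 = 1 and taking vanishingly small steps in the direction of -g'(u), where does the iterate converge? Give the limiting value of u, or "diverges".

g'(u) = -6(u + 2)(u + 5), so g'(1) = -108.
Gradient descent moves in the -g' direction, i.e. u is increasing.
There is no critical point above u=1, and g' keeps the same sign, so the iterate runs off to +∞.

diverges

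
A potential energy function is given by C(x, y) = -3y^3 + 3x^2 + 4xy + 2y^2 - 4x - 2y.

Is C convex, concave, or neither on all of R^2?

The term -3y^3 is cubic, so the Hessian is not constant.
∂²C/∂y² = -18y + 4, which takes both signs as y varies (negative for sufficiently large y). A diagonal entry of the Hessian changing sign means the Hessian is neither positive- nor negative-semidefinite on all of R^2.

neither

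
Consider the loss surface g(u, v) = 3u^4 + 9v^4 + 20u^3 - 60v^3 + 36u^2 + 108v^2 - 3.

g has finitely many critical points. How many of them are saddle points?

4

g separates as a function of u plus a function of v, so ∇g=0 decouples.
∂g/∂u = 12u(u + 2)(u + 3) = 0 at u ∈ {-3, -2, 0}; ∂g/∂v = 36v(v - 3)(v - 2) = 0 at v ∈ {0, 2, 3}.
The Hessian is diagonal: diag(g_uu, g_vv). Second derivatives: g_uu(-3)=36, g_uu(-2)=-24, g_uu(0)=72; g_vv(0)=216, g_vv(2)=-72, g_vv(3)=108.
Saddle points occur where the two diagonal entries have opposite signs: (-3, 2), (-2, 0), (-2, 3), (0, 2). Count: 4.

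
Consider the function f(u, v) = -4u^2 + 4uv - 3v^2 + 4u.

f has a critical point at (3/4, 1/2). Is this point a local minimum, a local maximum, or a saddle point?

The Hessian of f is constant: H = [[-8, 4], [4, -6]].
det(H) = (-8)·(-6) − 4² = 32.
det(H) > 0 and tr(H) = -14 < 0, so H is negative definite and the point is a local maximum.

local maximum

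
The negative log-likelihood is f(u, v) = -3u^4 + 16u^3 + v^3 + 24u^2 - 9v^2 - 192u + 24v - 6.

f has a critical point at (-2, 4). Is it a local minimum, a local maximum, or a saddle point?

saddle point

The mixed partial ∂²f/∂u∂v is 0, so the Hessian at any point is diag(f_uu, f_vv) = diag(12(-3u^2 + 8u + 4), 6(v - 3)).
At (-2, 4): H = diag(-288, 6).
The eigenvalues have opposite signs, so H is indefinite: a saddle point.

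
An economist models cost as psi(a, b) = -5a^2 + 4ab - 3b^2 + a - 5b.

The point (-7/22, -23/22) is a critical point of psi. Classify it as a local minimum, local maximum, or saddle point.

local maximum

The Hessian of psi is constant: H = [[-10, 4], [4, -6]].
det(H) = (-10)·(-6) − 4² = 44.
det(H) > 0 and tr(H) = -16 < 0, so H is negative definite and the point is a local maximum.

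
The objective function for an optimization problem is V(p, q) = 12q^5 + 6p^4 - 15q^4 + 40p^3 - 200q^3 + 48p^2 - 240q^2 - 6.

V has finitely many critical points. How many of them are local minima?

V separates as a function of p plus a function of q, so ∇V=0 decouples.
∂V/∂p = 24p(p + 1)(p + 4) = 0 at p ∈ {-4, -1, 0}; ∂V/∂q = 60q(q - 4)(q + 1)(q + 2) = 0 at q ∈ {-2, -1, 0, 4}.
The Hessian is diagonal: diag(V_pp, V_qq). Second derivatives: V_pp(-4)=288, V_pp(-1)=-72, V_pp(0)=96; V_qq(-2)=-720, V_qq(-1)=300, V_qq(0)=-480, V_qq(4)=7200.
Local minima occur where both diagonal entries positive: (-4, -1), (-4, 4), (0, -1), (0, 4). Count: 4.

4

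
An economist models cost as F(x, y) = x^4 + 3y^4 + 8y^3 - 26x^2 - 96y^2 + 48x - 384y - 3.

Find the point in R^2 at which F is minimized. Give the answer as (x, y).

(-4, 4)

F(x,y) separates as P(x) + Q(y) − 3, so its minimum is min P + min Q − 3.
P'(x) = 4(x - 3)(x - 1)(x + 4) vanishes at x ∈ {-4, 1, 3}; Q'(y) = 12(y - 4)(y + 2)(y + 4) vanishes at y ∈ {-4, -2, 4}.
Local minima of P (where P''>0): P(-4)=-352, P(3)=-9. Local minima of Q: Q(-4)=256, Q(4)=-1792.
So the global minimum of F is P(-4) + Q(4) − 3 = -352 − 1792 − 3 = -2147, attained at (-4, 4).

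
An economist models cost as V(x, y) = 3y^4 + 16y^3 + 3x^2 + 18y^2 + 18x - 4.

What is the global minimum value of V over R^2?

-58

V(x,y) separates as P(x) + Q(y) − 4, so its minimum is min P + min Q − 4.
P'(x) = 6x + 18 vanishes at x ∈ {-3}; Q'(y) = 12y(y + 1)(y + 3) vanishes at y ∈ {-3, -1, 0}.
Local minima of P (where P''>0): P(-3)=-27. Local minima of Q: Q(-3)=-27, Q(0)=0.
So the global minimum of V is P(-3) + Q(-3) − 4 = -27 − 27 − 4 = -58, attained at (-3, -3).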